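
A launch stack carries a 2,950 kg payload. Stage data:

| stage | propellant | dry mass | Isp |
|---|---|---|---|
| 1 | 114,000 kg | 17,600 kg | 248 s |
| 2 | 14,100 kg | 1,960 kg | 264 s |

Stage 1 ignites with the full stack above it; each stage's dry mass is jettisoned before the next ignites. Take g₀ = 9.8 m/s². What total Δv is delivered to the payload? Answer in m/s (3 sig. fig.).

Ignition mass of stage 1 = 114,000+17,600 + 14,100+1,960 + 2,950 = 150,610 kg.
Stage 1: m₀ = 150,610 kg, m_f = 150,610 − 114,000 = 36,610 kg; Δv = 248×9.8×ln(4.114) = 2430.4×1.4144 ≈ 3437 m/s.
Stage 2: m₀ = 19,010 kg, m_f = 19,010 − 14,100 = 4,910 kg; Δv = 264×9.8×ln(3.872) = 2587.2×1.3537 ≈ 3502 m/s.
Total Δv = 3437 + 3502 = 6939 m/s.

Δv ≈ 6940 m/s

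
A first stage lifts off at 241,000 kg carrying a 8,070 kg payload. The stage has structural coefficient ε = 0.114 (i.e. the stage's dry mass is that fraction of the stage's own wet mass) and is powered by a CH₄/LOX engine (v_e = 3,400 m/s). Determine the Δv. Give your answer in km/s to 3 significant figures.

Stage wet mass = m₀ − payload = 241,000 − 8,070 = 232,930 kg.
Stage dry mass = ε × stage wet mass = 0.114 × 232,930 = 26,554 kg.
Burnout mass m_f = stage dry + payload = 26,554 + 8,070 = 34,624 kg.
From the ideal rocket equation, Δv = v_e · ln(241,000/34,624) = 3400.0 × ln(6.96) = 3400.0 × 1.9402 ≈ 6597 m/s.

Δv ≈ 6.60 km/s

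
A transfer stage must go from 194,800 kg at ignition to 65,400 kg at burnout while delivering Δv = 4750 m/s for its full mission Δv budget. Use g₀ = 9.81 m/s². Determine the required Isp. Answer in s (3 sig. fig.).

ln(m₀/m_f) = ln(194800/65400) = ln(2.979) = 1.0915.
v_e = Δv / ln(m₀/m_f) = 4750 / 1.0915 = 4352.0 m/s.
Isp = v_e / g₀ = 4352.0 / 9.81 = 443.6 s.

Isp ≈ 444 s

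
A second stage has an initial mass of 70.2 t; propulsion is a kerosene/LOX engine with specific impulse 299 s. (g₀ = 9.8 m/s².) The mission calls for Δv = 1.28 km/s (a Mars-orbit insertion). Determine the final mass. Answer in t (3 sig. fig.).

final mass ≈ 45.4 t

v_e = Isp · g₀ = 299 × 9.8 = 2930.2 m/s.
Using Δv = v_e ln(m₀/m_f): m₀/m_f = exp(Δv / v_e) = exp(1280 / 2930.2) = exp(0.4368) = 1.5478.
m_f = m₀ / 1.5478 = 70.2 / 1.5478 = 45.3547 t.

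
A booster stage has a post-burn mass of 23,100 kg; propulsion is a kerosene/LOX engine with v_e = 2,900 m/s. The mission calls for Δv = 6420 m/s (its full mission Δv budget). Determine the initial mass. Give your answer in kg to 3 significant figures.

initial mass ≈ 211000 kg

Rocket equation: m₀/m_f = exp(Δv / v_e) = exp(6420 / 2900.0) = exp(2.2138) = 9.1504.
m₀ = m_f × 9.1504 = 23,100 × 9.1504 = 211,374 kg.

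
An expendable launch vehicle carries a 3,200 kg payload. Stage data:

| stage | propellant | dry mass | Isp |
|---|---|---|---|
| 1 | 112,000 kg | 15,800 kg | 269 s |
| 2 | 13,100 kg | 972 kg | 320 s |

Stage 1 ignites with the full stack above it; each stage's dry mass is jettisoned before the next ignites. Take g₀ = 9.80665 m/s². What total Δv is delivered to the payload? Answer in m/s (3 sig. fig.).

Ignition mass of stage 1 = 112,000+15,800 + 13,100+972 + 3,200 = 145,072 kg.
Stage 1: m₀ = 145,072 kg, m_f = 145,072 − 112,000 = 33,072 kg; Δv = 269×9.80665×ln(4.387) = 2638.0×1.4785 ≈ 3900 m/s.
Stage 2: m₀ = 17,272 kg, m_f = 17,272 − 13,100 = 4,172 kg; Δv = 320×9.80665×ln(4.14) = 3138.1×1.4207 ≈ 4458 m/s.
Total Δv = 3900 + 4458 = 8358 m/s.

Δv ≈ 8360 m/s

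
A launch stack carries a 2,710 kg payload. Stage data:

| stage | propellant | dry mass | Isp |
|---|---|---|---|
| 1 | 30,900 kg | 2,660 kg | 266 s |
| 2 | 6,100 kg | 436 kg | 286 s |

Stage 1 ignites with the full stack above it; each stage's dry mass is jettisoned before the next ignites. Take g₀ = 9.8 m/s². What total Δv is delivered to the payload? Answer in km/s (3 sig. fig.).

Ignition mass of stage 1 = 30,900+2,660 + 6,100+436 + 2,710 = 42,806 kg.
Stage 1: m₀ = 42,806 kg, m_f = 42,806 − 30,900 = 11,906 kg; Δv = 266×9.8×ln(3.595) = 2606.8×1.2796 ≈ 3336 m/s.
Stage 2: m₀ = 9,246 kg, m_f = 9,246 − 6,100 = 3,146 kg; Δv = 286×9.8×ln(2.939) = 2802.8×1.0781 ≈ 3022 m/s.
Total Δv = 3336 + 3022 = 6358 m/s.

Δv ≈ 6.36 km/s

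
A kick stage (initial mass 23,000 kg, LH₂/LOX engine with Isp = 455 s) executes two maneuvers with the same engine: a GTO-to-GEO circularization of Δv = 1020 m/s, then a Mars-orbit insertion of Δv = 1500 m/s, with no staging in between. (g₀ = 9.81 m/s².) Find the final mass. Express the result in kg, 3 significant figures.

final mass ≈ 13100 kg

v_e = Isp · g₀ = 455 × 9.81 = 4463.6 m/s.
After the first burn: m = 23000 × exp(−1020/4463.6) = 23000 × 0.79571 = 18,301.3 kg.
After the second burn: m = 18,301.3 × exp(−1500/4463.6) = 18,301.3 × 0.71458 = 13,077.7 kg.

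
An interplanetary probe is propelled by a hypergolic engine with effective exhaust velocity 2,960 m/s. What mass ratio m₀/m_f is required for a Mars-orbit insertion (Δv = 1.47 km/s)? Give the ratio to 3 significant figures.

From the ideal rocket equation, m₀/m_f = exp(Δv / v_e) = exp(1470 / 2960.0) = exp(0.4966) = 1.6432.

mass ratio ≈ 1.64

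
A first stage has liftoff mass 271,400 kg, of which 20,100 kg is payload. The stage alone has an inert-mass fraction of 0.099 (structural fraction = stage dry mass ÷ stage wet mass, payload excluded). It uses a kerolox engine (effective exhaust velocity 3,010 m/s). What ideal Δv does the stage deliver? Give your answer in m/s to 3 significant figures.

Δv ≈ 5410 m/s

Stage wet mass = m₀ − payload = 271,400 − 20,100 = 251,300 kg.
Stage dry mass = ε × stage wet mass = 0.099 × 251,300 = 24,878.7 kg.
Burnout mass m_f = stage dry + payload = 24,878.7 + 20,100 = 44,978.7 kg.
Δv = v_e · ln(271,400/44,978.7) = 3010.0 × ln(6.034) = 3010.0 × 1.7974 ≈ 5410 m/s.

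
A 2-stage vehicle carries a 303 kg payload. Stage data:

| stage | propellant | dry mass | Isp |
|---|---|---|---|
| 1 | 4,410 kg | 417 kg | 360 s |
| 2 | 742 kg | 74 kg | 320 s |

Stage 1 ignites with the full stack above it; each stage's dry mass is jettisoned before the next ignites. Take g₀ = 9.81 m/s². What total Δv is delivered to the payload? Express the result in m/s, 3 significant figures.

Δv ≈ 8200 m/s

Ignition mass of stage 1 = 4,410+417 + 742+74 + 303 = 5,946 kg.
Stage 1: m₀ = 5,946 kg, m_f = 5,946 − 4,410 = 1,536 kg; Δv = 360×9.81×ln(3.871) = 3531.6×1.3535 ≈ 4780 m/s.
Stage 2: m₀ = 1,119 kg, m_f = 1,119 − 742 = 377 kg; Δv = 320×9.81×ln(2.968) = 3139.2×1.0879 ≈ 3415 m/s.
Total Δv = 4780 + 3415 = 8195 m/s.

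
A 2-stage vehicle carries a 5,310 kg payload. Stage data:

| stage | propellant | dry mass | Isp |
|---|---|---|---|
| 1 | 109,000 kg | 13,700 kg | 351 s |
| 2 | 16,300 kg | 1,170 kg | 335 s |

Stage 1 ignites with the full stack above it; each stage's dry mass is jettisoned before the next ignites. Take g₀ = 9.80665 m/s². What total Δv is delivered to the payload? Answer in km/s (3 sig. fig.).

Ignition mass of stage 1 = 109,000+13,700 + 16,300+1,170 + 5,310 = 145,480 kg.
Stage 1: m₀ = 145,480 kg, m_f = 145,480 − 109,000 = 36,480 kg; Δv = 351×9.80665×ln(3.988) = 3442.1×1.3833 ≈ 4761 m/s.
Stage 2: m₀ = 22,780 kg, m_f = 22,780 − 16,300 = 6,480 kg; Δv = 335×9.80665×ln(3.515) = 3285.2×1.2572 ≈ 4130 m/s.
Total Δv = 4761 + 4130 = 8891 m/s.

Δv ≈ 8.89 km/s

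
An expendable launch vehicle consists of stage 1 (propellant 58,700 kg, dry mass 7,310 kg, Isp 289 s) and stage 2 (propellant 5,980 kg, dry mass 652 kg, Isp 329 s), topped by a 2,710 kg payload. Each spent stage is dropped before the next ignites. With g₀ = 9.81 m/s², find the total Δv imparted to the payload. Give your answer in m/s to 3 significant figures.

Δv ≈ 7580 m/s

Ignition mass of stage 1 = 58,700+7,310 + 5,980+652 + 2,710 = 75,352 kg.
Stage 1: m₀ = 75,352 kg, m_f = 75,352 − 58,700 = 16,652 kg; Δv = 289×9.81×ln(4.525) = 2835.1×1.5096 ≈ 4280 m/s.
Stage 2: m₀ = 9,342 kg, m_f = 9,342 − 5,980 = 3,362 kg; Δv = 329×9.81×ln(2.779) = 3227.5×1.0220 ≈ 3298 m/s.
Total Δv = 4280 + 3298 = 7578 m/s.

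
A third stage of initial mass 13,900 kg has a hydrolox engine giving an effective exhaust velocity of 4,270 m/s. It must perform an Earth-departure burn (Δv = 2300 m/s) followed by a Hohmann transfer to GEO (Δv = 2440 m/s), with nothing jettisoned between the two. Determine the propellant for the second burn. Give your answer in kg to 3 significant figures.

After the first burn: m = 13900 × exp(−2300/4270.0) = 13900 × 0.58354 = 8,111.21 kg.
After the second burn: m = 8,111.21 × exp(−2440/4270.0) = 8,111.21 × 0.56472 = 4,580.56 kg.
Second-burn propellant = 8,111.21 − 4,580.56 = 3,530.65 kg.

propellant for the second burn ≈ 3530 kg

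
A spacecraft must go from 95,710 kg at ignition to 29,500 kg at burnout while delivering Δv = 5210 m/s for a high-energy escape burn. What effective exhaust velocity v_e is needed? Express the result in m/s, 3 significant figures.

ln(m₀/m_f) = ln(95710/29500) = ln(3.244) = 1.1769.
v_e = Δv / ln(m₀/m_f) = 5210 / 1.1769 = 4426.8 m/s.

v_e ≈ 4430 m/s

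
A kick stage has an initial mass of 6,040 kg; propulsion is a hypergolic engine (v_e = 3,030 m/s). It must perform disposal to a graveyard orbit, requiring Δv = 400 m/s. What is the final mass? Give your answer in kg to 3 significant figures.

final mass ≈ 5290 kg

m₀/m_f = exp(Δv / v_e) = exp(400 / 3030.0) = exp(0.1320) = 1.1411.
m_f = m₀ / 1.1411 = 6,040 / 1.1411 = 5,293.14 kg.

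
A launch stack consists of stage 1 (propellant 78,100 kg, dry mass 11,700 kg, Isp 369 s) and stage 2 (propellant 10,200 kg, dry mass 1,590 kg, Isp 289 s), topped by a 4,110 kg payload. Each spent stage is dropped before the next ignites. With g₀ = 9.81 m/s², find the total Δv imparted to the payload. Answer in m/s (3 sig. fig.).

Δv ≈ 7770 m/s

Ignition mass of stage 1 = 78,100+11,700 + 10,200+1,590 + 4,110 = 105,700 kg.
Stage 1: m₀ = 105,700 kg, m_f = 105,700 − 78,100 = 27,600 kg; Δv = 369×9.81×ln(3.83) = 3619.9×1.3428 ≈ 4861 m/s.
Stage 2: m₀ = 15,900 kg, m_f = 15,900 − 10,200 = 5,700 kg; Δv = 289×9.81×ln(2.789) = 2835.1×1.0259 ≈ 2908 m/s.
Total Δv = 4861 + 2908 = 7769 m/s.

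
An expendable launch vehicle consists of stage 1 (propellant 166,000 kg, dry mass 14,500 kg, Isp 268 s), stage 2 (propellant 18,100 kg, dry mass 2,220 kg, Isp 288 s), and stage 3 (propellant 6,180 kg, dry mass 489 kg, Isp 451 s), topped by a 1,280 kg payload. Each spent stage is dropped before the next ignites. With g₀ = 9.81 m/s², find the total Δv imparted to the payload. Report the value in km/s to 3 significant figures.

Ignition mass of stage 1 = 166,000+14,500 + 18,100+2,220 + 6,180+489 + 1,280 = 208,769 kg.
Stage 1: m₀ = 208,769 kg, m_f = 208,769 − 166,000 = 42,769 kg; Δv = 268×9.81×ln(4.881) = 2629.1×1.5854 ≈ 4168 m/s.
Stage 2: m₀ = 28,269 kg, m_f = 28,269 − 18,100 = 10,169 kg; Δv = 288×9.81×ln(2.78) = 2825.3×1.0224 ≈ 2889 m/s.
Stage 3: m₀ = 7,949 kg, m_f = 7,949 − 6,180 = 1,769 kg; Δv = 451×9.81×ln(4.493) = 4424.3×1.5026 ≈ 6648 m/s.
Total Δv = 4168 + 2889 + 6648 = 13705 m/s.

Δv ≈ 13.7 km/s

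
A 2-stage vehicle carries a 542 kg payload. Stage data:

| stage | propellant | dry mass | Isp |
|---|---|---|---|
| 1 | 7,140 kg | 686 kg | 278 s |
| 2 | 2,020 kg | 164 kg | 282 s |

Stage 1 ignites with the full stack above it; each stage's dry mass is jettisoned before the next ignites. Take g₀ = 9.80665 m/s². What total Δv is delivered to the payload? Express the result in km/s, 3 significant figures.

Ignition mass of stage 1 = 7,140+686 + 2,020+164 + 542 = 10,552 kg.
Stage 1: m₀ = 10,552 kg, m_f = 10,552 − 7,140 = 3,412 kg; Δv = 278×9.80665×ln(3.093) = 2726.2×1.1290 ≈ 3078 m/s.
Stage 2: m₀ = 2,726 kg, m_f = 2,726 − 2,020 = 706 kg; Δv = 282×9.80665×ln(3.861) = 2765.5×1.3510 ≈ 3736 m/s.
Total Δv = 3078 + 3736 = 6814 m/s.

Δv ≈ 6.81 km/s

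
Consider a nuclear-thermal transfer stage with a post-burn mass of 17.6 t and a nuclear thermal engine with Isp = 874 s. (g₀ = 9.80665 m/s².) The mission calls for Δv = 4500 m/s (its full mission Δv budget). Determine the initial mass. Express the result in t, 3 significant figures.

initial mass ≈ 29.8 t

v_e = Isp · g₀ = 874 × 9.80665 = 8571.0 m/s.
m₀/m_f = exp(Δv / v_e) = exp(4500 / 8571.0) = exp(0.5250) = 1.6905.
m₀ = m_f × 1.6905 = 17.6 × 1.6905 = 29.7528 t.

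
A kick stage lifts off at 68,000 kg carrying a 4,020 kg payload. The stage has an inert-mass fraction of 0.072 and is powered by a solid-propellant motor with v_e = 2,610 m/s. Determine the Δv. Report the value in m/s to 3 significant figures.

Stage wet mass = m₀ − payload = 68,000 − 4,020 = 63,980 kg.
Stage dry mass = ε × stage wet mass = 0.072 × 63,980 = 4,606.56 kg.
Burnout mass m_f = stage dry + payload = 4,606.56 + 4,020 = 8,626.56 kg.
By the Tsiolkovsky rocket equation, Δv = v_e · ln(68,000/8,626.56) = 2610.0 × ln(7.883) = 2610.0 × 2.0647 ≈ 5389 m/s.

Δv ≈ 5390 m/s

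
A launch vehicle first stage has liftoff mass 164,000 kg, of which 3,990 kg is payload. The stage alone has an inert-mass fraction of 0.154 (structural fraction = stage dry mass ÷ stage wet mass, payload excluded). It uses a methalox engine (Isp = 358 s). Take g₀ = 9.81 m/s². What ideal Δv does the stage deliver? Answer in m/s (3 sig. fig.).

Stage wet mass = m₀ − payload = 164,000 − 3,990 = 160,010 kg.
Stage dry mass = ε × stage wet mass = 0.154 × 160,010 = 24,641.5 kg.
Burnout mass m_f = stage dry + payload = 24,641.5 + 3,990 = 28,631.5 kg.
v_e = Isp · g₀ = 358 × 9.81 = 3512.0 m/s.
Δv = v_e · ln(164,000/28,631.5) = 3512.0 × ln(5.728) = 3512.0 × 1.7454 ≈ 6130 m/s.

Δv ≈ 6130 m/s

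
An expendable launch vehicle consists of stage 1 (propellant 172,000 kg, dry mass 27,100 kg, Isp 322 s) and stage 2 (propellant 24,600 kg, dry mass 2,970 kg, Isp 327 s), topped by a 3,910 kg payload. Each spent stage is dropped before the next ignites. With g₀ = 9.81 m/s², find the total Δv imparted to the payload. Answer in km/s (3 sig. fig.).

Δv ≈ 9.21 km/s

Ignition mass of stage 1 = 172,000+27,100 + 24,600+2,970 + 3,910 = 230,580 kg.
Stage 1: m₀ = 230,580 kg, m_f = 230,580 − 172,000 = 58,580 kg; Δv = 322×9.81×ln(3.936) = 3158.8×1.3702 ≈ 4328 m/s.
Stage 2: m₀ = 31,480 kg, m_f = 31,480 − 24,600 = 6,880 kg; Δv = 327×9.81×ln(4.576) = 3207.9×1.5207 ≈ 4878 m/s.
Total Δv = 4328 + 4878 = 9206 m/s.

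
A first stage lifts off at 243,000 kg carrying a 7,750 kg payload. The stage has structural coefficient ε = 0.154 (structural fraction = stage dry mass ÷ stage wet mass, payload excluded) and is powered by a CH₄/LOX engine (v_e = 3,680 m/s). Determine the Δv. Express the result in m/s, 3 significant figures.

Stage wet mass = m₀ − payload = 243,000 − 7,750 = 235,250 kg.
Stage dry mass = ε × stage wet mass = 0.154 × 235,250 = 36,228.5 kg.
Burnout mass m_f = stage dry + payload = 36,228.5 + 7,750 = 43,978.5 kg.
By the Tsiolkovsky rocket equation, Δv = v_e · ln(243,000/43,978.5) = 3680.0 × ln(5.525) = 3680.0 × 1.7094 ≈ 6290 m/s.

Δv ≈ 6290 m/s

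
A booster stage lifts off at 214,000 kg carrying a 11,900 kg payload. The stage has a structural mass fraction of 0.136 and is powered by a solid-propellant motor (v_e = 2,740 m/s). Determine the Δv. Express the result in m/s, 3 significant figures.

Stage wet mass = m₀ − payload = 214,000 − 11,900 = 202,100 kg.
Stage dry mass = ε × stage wet mass = 0.136 × 202,100 = 27,485.6 kg.
Burnout mass m_f = stage dry + payload = 27,485.6 + 11,900 = 39,385.6 kg.
By the Tsiolkovsky rocket equation, Δv = v_e · ln(214,000/39,385.6) = 2740.0 × ln(5.433) = 2740.0 × 1.6926 ≈ 4638 m/s.

Δv ≈ 4640 m/s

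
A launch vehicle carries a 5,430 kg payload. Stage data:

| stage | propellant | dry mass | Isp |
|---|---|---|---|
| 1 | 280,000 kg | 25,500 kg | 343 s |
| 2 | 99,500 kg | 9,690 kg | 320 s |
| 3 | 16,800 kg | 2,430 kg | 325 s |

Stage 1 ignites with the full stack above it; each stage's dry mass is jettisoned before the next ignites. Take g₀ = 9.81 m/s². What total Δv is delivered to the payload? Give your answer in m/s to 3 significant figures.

Δv ≈ 11300 m/s

Ignition mass of stage 1 = 280,000+25,500 + 99,500+9,690 + 16,800+2,430 + 5,430 = 439,350 kg.
Stage 1: m₀ = 439,350 kg, m_f = 439,350 − 280,000 = 159,350 kg; Δv = 343×9.81×ln(2.757) = 3364.8×1.0142 ≈ 3413 m/s.
Stage 2: m₀ = 133,850 kg, m_f = 133,850 − 99,500 = 34,350 kg; Δv = 320×9.81×ln(3.897) = 3139.2×1.3601 ≈ 4270 m/s.
Stage 3: m₀ = 24,660 kg, m_f = 24,660 − 16,800 = 7,860 kg; Δv = 325×9.81×ln(3.137) = 3188.2×1.1434 ≈ 3645 m/s.
Total Δv = 3413 + 4270 + 3645 = 11328 m/s.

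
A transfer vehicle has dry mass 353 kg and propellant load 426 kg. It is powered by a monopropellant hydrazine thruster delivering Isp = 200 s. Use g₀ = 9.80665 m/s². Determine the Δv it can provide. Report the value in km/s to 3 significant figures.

v_e = Isp · g₀ = 200 × 9.80665 = 1961.3 m/s.
m₀ = m_dry + m_prop = 353 + 426 = 779 kg.
Δv = v_e · ln(m₀/m_f) = 1961.3 × ln(2.207) = 1961.3 × 0.7915 ≈ 1552.5 m/s.

Δv ≈ 1.55 km/s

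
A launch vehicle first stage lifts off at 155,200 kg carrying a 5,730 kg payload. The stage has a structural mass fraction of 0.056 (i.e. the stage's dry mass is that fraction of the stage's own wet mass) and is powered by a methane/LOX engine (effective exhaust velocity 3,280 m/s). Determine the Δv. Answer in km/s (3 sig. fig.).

Stage wet mass = m₀ − payload = 155,200 − 5,730 = 149,470 kg.
Stage dry mass = ε × stage wet mass = 0.056 × 149,470 = 8,370.32 kg.
Burnout mass m_f = stage dry + payload = 8,370.32 + 5,730 = 14,100.32 kg.
From the ideal rocket equation, Δv = v_e · ln(155,200/14,100.32) = 3280.0 × ln(11.01) = 3280.0 × 2.3985 ≈ 7867 m/s.

Δv ≈ 7.87 km/s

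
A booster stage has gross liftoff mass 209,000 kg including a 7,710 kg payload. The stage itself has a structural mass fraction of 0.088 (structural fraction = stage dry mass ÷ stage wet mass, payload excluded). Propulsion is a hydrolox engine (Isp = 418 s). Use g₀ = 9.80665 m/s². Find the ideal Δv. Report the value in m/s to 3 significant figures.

Stage wet mass = m₀ − payload = 209,000 − 7,710 = 201,290 kg.
Stage dry mass = ε × stage wet mass = 0.088 × 201,290 = 17,713.5 kg.
Burnout mass m_f = stage dry + payload = 17,713.5 + 7,710 = 25,423.5 kg.
v_e = Isp · g₀ = 418 × 9.80665 = 4099.2 m/s.
Using Δv = v_e ln(m₀/m_f): Δv = v_e · ln(209,000/25,423.5) = 4099.2 × ln(8.221) = 4099.2 × 2.1067 ≈ 8636 m/s.

Δv ≈ 8640 m/s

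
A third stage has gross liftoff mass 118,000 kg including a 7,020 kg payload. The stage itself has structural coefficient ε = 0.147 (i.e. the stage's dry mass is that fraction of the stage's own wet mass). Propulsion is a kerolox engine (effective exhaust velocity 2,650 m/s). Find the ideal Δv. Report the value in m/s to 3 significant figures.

Stage wet mass = m₀ − payload = 118,000 − 7,020 = 110,980 kg.
Stage dry mass = ε × stage wet mass = 0.147 × 110,980 = 16,314.1 kg.
Burnout mass m_f = stage dry + payload = 16,314.1 + 7,020 = 23,334.1 kg.
Δv = v_e · ln(118,000/23,334.1) = 2650.0 × ln(5.057) = 2650.0 × 1.6208 ≈ 4295 m/s.

Δv ≈ 4300 m/s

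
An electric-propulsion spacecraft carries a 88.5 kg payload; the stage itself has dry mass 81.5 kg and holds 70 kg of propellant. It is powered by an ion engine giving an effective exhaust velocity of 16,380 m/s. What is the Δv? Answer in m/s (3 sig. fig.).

m₀ = payload + dry + propellant = 88.5 + 81.5 + 70 = 240 kg.
m_f = payload + dry = 88.5 + 81.5 = 170 kg.
Using Δv = v_e ln(m₀/m_f): Δv = v_e · ln(m₀/m_f) = 16380.0 × ln(1.412) = 16380.0 × 0.3448 ≈ 5648.5 m/s.

Δv ≈ 5650 m/s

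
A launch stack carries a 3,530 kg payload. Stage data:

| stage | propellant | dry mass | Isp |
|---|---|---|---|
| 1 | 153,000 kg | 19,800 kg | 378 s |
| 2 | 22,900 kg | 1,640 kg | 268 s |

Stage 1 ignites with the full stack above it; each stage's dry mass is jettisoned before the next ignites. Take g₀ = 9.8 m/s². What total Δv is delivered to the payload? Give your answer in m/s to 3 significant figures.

Ignition mass of stage 1 = 153,000+19,800 + 22,900+1,640 + 3,530 = 200,870 kg.
Stage 1: m₀ = 200,870 kg, m_f = 200,870 − 153,000 = 47,870 kg; Δv = 378×9.8×ln(4.196) = 3704.4×1.4342 ≈ 5313 m/s.
Stage 2: m₀ = 28,070 kg, m_f = 28,070 − 22,900 = 5,170 kg; Δv = 268×9.8×ln(5.429) = 2626.4×1.6918 ≈ 4443 m/s.
Total Δv = 5313 + 4443 = 9756 m/s.

Δv ≈ 9760 m/s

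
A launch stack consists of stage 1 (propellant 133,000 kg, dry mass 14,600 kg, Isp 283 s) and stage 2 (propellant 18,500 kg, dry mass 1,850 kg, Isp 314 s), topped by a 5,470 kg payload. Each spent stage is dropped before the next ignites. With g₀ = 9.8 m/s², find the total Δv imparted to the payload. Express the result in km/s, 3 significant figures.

Ignition mass of stage 1 = 133,000+14,600 + 18,500+1,850 + 5,470 = 173,420 kg.
Stage 1: m₀ = 173,420 kg, m_f = 173,420 − 133,000 = 40,420 kg; Δv = 283×9.8×ln(4.29) = 2773.4×1.4564 ≈ 4039 m/s.
Stage 2: m₀ = 25,820 kg, m_f = 25,820 − 18,500 = 7,320 kg; Δv = 314×9.8×ln(3.527) = 3077.2×1.2605 ≈ 3879 m/s.
Total Δv = 4039 + 3879 = 7918 m/s.

Δv ≈ 7.92 km/s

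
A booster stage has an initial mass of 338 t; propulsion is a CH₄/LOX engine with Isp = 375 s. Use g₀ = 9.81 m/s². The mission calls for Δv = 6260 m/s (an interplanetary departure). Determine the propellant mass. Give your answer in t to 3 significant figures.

propellant mass ≈ 276 t

v_e = Isp · g₀ = 375 × 9.81 = 3678.8 m/s.
From the ideal rocket equation, m₀/m_f = exp(Δv / v_e) = exp(6260 / 3678.8) = exp(1.7017) = 5.4831.
m_f = 338 / 5.4831 = 61.644 t, so propellant = m₀ − m_f = 338 − 61.644 = 276.356 t.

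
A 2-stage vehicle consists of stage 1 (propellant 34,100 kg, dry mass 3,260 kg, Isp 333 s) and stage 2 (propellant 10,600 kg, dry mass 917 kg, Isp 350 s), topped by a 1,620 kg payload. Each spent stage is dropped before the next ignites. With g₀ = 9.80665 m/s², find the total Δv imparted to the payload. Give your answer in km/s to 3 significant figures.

Δv ≈ 9.32 km/s

Ignition mass of stage 1 = 34,100+3,260 + 10,600+917 + 1,620 = 50,497 kg.
Stage 1: m₀ = 50,497 kg, m_f = 50,497 − 34,100 = 16,397 kg; Δv = 333×9.80665×ln(3.08) = 3265.6×1.1248 ≈ 3673 m/s.
Stage 2: m₀ = 13,137 kg, m_f = 13,137 − 10,600 = 2,537 kg; Δv = 350×9.80665×ln(5.178) = 3432.3×1.6445 ≈ 5644 m/s.
Total Δv = 3673 + 5644 = 9317 m/s.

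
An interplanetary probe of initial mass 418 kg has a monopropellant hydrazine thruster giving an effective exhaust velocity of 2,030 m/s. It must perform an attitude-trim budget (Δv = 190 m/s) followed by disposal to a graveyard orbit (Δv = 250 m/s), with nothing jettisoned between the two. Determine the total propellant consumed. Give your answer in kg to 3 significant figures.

After the first burn: m = 418 × exp(−190/2030.0) = 418 × 0.91065 = 380.652 kg.
After the second burn: m = 380.652 × exp(−250/2030.0) = 380.652 × 0.88413 = 336.546 kg.
Total propellant = m₀ − m_final = 418 − 336.546 = 81.454 kg.

total propellant consumed ≈ 81.5 kg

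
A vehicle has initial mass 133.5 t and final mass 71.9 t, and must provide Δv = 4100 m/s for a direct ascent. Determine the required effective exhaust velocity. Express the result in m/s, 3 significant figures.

ln(m₀/m_f) = ln(133500/71900) = ln(1.857) = 0.6188.
Using Δv = v_e ln(m₀/m_f): v_e = Δv / ln(m₀/m_f) = 4100 / 0.6188 = 6625.5 m/s.

v_e ≈ 6630 m/s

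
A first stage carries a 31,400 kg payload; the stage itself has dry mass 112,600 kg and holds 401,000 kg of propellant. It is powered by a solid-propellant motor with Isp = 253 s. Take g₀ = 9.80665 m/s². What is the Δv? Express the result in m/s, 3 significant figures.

v_e = Isp · g₀ = 253 × 9.80665 = 2481.1 m/s.
m₀ = payload + dry + propellant = 31,400 + 112,600 + 401,000 = 545,000 kg.
m_f = payload + dry = 31,400 + 112,600 = 144,000 kg.
Using Δv = v_e ln(m₀/m_f): Δv = v_e · ln(m₀/m_f) = 2481.1 × ln(3.785) = 2481.1 × 1.3310 ≈ 3302.3 m/s.

Δv ≈ 3300 m/s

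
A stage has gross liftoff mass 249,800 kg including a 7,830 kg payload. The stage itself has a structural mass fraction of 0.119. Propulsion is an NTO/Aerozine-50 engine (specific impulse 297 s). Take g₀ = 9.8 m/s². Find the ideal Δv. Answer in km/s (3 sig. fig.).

Stage wet mass = m₀ − payload = 249,800 − 7,830 = 241,970 kg.
Stage dry mass = ε × stage wet mass = 0.119 × 241,970 = 28,794.4 kg.
Burnout mass m_f = stage dry + payload = 28,794.4 + 7,830 = 36,624.4 kg.
v_e = Isp · g₀ = 297 × 9.8 = 2910.6 m/s.
Rocket equation: Δv = v_e · ln(249,800/36,624.4) = 2910.6 × ln(6.821) = 2910.6 × 1.9199 ≈ 5588 m/s.

Δv ≈ 5.59 km/s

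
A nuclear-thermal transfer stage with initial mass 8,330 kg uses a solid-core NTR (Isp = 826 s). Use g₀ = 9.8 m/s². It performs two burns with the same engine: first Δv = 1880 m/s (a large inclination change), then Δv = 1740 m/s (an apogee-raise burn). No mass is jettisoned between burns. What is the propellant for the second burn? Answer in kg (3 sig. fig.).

propellant for the second burn ≈ 1280 kg

v_e = Isp · g₀ = 826 × 9.8 = 8094.8 m/s.
After the first burn: m = 8330 × exp(−1880/8094.8) = 8330 × 0.79275 = 6,603.61 kg.
After the second burn: m = 6,603.61 × exp(−1740/8094.8) = 6,603.61 × 0.80658 = 5,326.34 kg.
Second-burn propellant = 6,603.61 − 5,326.34 = 1,277.27 kg.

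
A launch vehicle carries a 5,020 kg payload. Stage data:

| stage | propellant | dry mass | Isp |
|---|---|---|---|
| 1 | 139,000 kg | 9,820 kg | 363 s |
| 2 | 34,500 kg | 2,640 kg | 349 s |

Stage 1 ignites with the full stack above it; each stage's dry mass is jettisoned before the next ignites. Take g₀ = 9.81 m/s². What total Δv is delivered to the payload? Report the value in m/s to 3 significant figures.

Ignition mass of stage 1 = 139,000+9,820 + 34,500+2,640 + 5,020 = 190,980 kg.
Stage 1: m₀ = 190,980 kg, m_f = 190,980 − 139,000 = 51,980 kg; Δv = 363×9.81×ln(3.674) = 3561.0×1.3013 ≈ 4634 m/s.
Stage 2: m₀ = 42,160 kg, m_f = 42,160 − 34,500 = 7,660 kg; Δv = 349×9.81×ln(5.504) = 3423.7×1.7055 ≈ 5839 m/s.
Total Δv = 4634 + 5839 = 10473 m/s.

Δv ≈ 10500 m/s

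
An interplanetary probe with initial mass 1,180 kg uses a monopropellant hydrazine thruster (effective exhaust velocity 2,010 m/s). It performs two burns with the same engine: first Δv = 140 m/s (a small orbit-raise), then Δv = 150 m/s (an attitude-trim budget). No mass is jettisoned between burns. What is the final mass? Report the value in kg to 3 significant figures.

final mass ≈ 1020 kg

After the first burn: m = 1180 × exp(−140/2010.0) = 1180 × 0.93272 = 1,100.61 kg.
After the second burn: m = 1,100.61 × exp(−150/2010.0) = 1,100.61 × 0.92809 = 1,021.47 kg.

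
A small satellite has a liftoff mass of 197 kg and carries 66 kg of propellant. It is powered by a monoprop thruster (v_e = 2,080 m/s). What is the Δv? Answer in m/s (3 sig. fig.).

Δv ≈ 849 m/s

m_f = m₀ − m_prop = 197 − 66 = 131 kg.
By the Tsiolkovsky rocket equation, Δv = v_e · ln(m₀/m_f) = 2080.0 × ln(1.504) = 2080.0 × 0.4080 ≈ 848.7 m/s.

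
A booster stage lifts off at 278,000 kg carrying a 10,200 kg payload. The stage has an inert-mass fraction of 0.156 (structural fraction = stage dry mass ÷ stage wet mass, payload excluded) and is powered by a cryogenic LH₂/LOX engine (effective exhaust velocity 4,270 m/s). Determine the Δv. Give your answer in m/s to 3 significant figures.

Δv ≈ 7160 m/s

Stage wet mass = m₀ − payload = 278,000 − 10,200 = 267,800 kg.
Stage dry mass = ε × stage wet mass = 0.156 × 267,800 = 41,776.8 kg.
Burnout mass m_f = stage dry + payload = 41,776.8 + 10,200 = 51,976.8 kg.
Δv = v_e · ln(278,000/51,976.8) = 4270.0 × ln(5.349) = 4270.0 × 1.6768 ≈ 7160 m/s.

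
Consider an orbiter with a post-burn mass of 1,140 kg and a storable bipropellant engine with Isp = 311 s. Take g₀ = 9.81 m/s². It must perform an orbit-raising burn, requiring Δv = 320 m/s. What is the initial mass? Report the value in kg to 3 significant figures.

v_e = Isp · g₀ = 311 × 9.81 = 3050.9 m/s.
Rocket equation: m₀/m_f = exp(Δv / v_e) = exp(320 / 3050.9) = exp(0.1049) = 1.1106.
m₀ = m_f × 1.1106 = 1,140 × 1.1106 = 1,266.08 kg.

initial mass ≈ 1270 kg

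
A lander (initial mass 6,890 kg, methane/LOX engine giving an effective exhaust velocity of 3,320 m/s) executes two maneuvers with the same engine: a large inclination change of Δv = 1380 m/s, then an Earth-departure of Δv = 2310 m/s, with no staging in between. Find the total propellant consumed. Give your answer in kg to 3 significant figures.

After the first burn: m = 6890 × exp(−1380/3320.0) = 6890 × 0.65990 = 4,546.71 kg.
After the second burn: m = 4,546.71 × exp(−2310/3320.0) = 4,546.71 × 0.49868 = 2,267.35 kg.
Total propellant = m₀ − m_final = 6890 − 2,267.35 = 4,622.65 kg.

total propellant consumed ≈ 4620 kg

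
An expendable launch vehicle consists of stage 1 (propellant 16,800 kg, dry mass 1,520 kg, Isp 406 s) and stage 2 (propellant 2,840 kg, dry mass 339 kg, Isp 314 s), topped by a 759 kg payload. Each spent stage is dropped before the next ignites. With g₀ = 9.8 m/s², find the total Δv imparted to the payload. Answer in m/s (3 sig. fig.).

Ignition mass of stage 1 = 16,800+1,520 + 2,840+339 + 759 = 22,258 kg.
Stage 1: m₀ = 22,258 kg, m_f = 22,258 − 16,800 = 5,458 kg; Δv = 406×9.8×ln(4.078) = 3978.8×1.4056 ≈ 5593 m/s.
Stage 2: m₀ = 3,938 kg, m_f = 3,938 − 2,840 = 1,098 kg; Δv = 314×9.8×ln(3.587) = 3077.2×1.2772 ≈ 3930 m/s.
Total Δv = 5593 + 3930 = 9523 m/s.

Δv ≈ 9520 m/s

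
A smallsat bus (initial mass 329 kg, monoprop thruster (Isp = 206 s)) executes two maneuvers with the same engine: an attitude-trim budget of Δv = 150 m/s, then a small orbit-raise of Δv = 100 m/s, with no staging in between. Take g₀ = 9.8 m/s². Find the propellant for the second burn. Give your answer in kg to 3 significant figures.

propellant for the second burn ≈ 14.8 kg

v_e = Isp · g₀ = 206 × 9.8 = 2018.8 m/s.
After the first burn: m = 329 × exp(−150/2018.8) = 329 × 0.92839 = 305.44 kg.
After the second burn: m = 305.44 × exp(−100/2018.8) = 305.44 × 0.95167 = 290.678 kg.
Second-burn propellant = 305.44 − 290.678 = 14.762 kg.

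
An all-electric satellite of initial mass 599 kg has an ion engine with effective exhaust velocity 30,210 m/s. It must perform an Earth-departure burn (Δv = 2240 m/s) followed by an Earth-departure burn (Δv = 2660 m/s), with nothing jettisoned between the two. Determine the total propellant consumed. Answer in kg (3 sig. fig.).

After the first burn: m = 599 × exp(−2240/30210.0) = 599 × 0.92853 = 556.189 kg.
After the second burn: m = 556.189 × exp(−2660/30210.0) = 556.189 × 0.91571 = 509.308 kg.
Total propellant = m₀ − m_final = 599 − 509.308 = 89.692 kg.

total propellant consumed ≈ 89.7 kg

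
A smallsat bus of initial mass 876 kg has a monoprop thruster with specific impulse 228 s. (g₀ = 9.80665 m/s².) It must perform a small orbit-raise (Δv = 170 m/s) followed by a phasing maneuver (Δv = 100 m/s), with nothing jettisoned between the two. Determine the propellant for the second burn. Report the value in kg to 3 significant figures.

propellant for the second burn ≈ 35.5 kg

v_e = Isp · g₀ = 228 × 9.80665 = 2235.9 m/s.
After the first burn: m = 876 × exp(−170/2235.9) = 876 × 0.92679 = 811.868 kg.
After the second burn: m = 811.868 × exp(−100/2235.9) = 811.868 × 0.95626 = 776.357 kg.
Second-burn propellant = 811.868 − 776.357 = 35.511 kg.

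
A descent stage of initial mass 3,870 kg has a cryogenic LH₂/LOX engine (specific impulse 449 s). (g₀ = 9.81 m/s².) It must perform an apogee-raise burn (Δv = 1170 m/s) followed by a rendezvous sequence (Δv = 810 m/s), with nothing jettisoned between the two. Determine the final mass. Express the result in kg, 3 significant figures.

final mass ≈ 2470 kg

v_e = Isp · g₀ = 449 × 9.81 = 4404.7 m/s.
After the first burn: m = 3870 × exp(−1170/4404.7) = 3870 × 0.76673 = 2,967.25 kg.
After the second burn: m = 2,967.25 × exp(−810/4404.7) = 2,967.25 × 0.83202 = 2,468.81 kg.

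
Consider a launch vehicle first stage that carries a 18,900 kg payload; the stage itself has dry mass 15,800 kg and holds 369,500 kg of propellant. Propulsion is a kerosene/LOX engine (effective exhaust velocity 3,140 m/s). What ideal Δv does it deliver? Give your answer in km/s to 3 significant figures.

m₀ = payload + dry + propellant = 18,900 + 15,800 + 369,500 = 404,200 kg.
m_f = payload + dry = 18,900 + 15,800 = 34,700 kg.
Δv = v_e · ln(m₀/m_f) = 3140.0 × ln(11.65) = 3140.0 × 2.4552 ≈ 7709.2 m/s.

Δv ≈ 7.71 km/s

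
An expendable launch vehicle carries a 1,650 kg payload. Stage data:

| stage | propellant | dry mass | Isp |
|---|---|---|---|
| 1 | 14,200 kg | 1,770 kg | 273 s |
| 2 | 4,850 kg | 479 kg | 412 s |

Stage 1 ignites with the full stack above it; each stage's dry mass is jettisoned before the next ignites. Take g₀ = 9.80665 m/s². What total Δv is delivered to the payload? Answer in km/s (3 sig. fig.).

Δv ≈ 7.38 km/s

Ignition mass of stage 1 = 14,200+1,770 + 4,850+479 + 1,650 = 22,949 kg.
Stage 1: m₀ = 22,949 kg, m_f = 22,949 − 14,200 = 8,749 kg; Δv = 273×9.80665×ln(2.623) = 2677.2×0.9643 ≈ 2582 m/s.
Stage 2: m₀ = 6,979 kg, m_f = 6,979 − 4,850 = 2,129 kg; Δv = 412×9.80665×ln(3.278) = 4040.3×1.1873 ≈ 4797 m/s.
Total Δv = 2582 + 4797 = 7379 m/s.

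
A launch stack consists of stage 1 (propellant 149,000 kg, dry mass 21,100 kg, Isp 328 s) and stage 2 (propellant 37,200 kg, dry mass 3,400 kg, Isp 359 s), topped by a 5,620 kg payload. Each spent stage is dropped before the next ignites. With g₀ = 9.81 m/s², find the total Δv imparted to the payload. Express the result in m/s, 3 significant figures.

Δv ≈ 9510 m/s

Ignition mass of stage 1 = 149,000+21,100 + 37,200+3,400 + 5,620 = 216,320 kg.
Stage 1: m₀ = 216,320 kg, m_f = 216,320 − 149,000 = 67,320 kg; Δv = 328×9.81×ln(3.213) = 3217.7×1.1673 ≈ 3756 m/s.
Stage 2: m₀ = 46,220 kg, m_f = 46,220 − 37,200 = 9,020 kg; Δv = 359×9.81×ln(5.124) = 3521.8×1.6340 ≈ 5754 m/s.
Total Δv = 3756 + 5754 = 9510 m/s.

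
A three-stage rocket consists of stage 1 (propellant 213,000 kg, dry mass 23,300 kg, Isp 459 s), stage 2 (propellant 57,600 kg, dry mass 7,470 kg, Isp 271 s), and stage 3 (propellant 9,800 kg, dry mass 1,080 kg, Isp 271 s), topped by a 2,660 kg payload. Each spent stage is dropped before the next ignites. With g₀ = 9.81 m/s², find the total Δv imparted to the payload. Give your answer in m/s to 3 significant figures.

Δv ≈ 12000 m/s

Ignition mass of stage 1 = 213,000+23,300 + 57,600+7,470 + 9,800+1,080 + 2,660 = 314,910 kg.
Stage 1: m₀ = 314,910 kg, m_f = 314,910 − 213,000 = 101,910 kg; Δv = 459×9.81×ln(3.09) = 4502.8×1.1282 ≈ 5080 m/s.
Stage 2: m₀ = 78,610 kg, m_f = 78,610 − 57,600 = 21,010 kg; Δv = 271×9.81×ln(3.742) = 2658.5×1.3195 ≈ 3508 m/s.
Stage 3: m₀ = 13,540 kg, m_f = 13,540 − 9,800 = 3,740 kg; Δv = 271×9.81×ln(3.62) = 2658.5×1.2866 ≈ 3420 m/s.
Total Δv = 5080 + 3508 + 3420 = 12008 m/s.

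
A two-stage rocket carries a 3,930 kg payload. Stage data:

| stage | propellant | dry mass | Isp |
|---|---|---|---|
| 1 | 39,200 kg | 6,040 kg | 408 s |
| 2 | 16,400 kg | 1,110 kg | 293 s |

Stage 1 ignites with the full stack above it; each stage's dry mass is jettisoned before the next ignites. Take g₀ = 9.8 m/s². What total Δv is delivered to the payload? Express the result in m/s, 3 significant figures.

Δv ≈ 7700 m/s

Ignition mass of stage 1 = 39,200+6,040 + 16,400+1,110 + 3,930 = 66,680 kg.
Stage 1: m₀ = 66,680 kg, m_f = 66,680 − 39,200 = 27,480 kg; Δv = 408×9.8×ln(2.426) = 3998.4×0.8864 ≈ 3544 m/s.
Stage 2: m₀ = 21,440 kg, m_f = 21,440 − 16,400 = 5,040 kg; Δv = 293×9.8×ln(4.254) = 2871.4×1.4479 ≈ 4157 m/s.
Total Δv = 3544 + 4157 = 7701 m/s.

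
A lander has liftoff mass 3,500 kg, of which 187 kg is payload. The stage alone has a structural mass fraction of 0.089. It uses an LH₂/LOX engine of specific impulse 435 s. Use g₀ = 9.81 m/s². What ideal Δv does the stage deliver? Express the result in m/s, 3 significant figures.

Stage wet mass = m₀ − payload = 3,500 − 187 = 3,313 kg.
Stage dry mass = ε × stage wet mass = 0.089 × 3,313 = 294.857 kg.
Burnout mass m_f = stage dry + payload = 294.857 + 187 = 481.857 kg.
v_e = Isp · g₀ = 435 × 9.81 = 4267.4 m/s.
Rocket equation: Δv = v_e · ln(3,500/481.857) = 4267.4 × ln(7.264) = 4267.4 × 1.9829 ≈ 8462 m/s.

Δv ≈ 8460 m/s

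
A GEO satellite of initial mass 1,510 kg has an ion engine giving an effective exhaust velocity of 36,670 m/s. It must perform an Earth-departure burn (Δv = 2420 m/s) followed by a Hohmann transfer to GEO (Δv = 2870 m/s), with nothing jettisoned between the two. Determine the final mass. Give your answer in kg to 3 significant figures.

final mass ≈ 1310 kg

After the first burn: m = 1510 × exp(−2420/36670.0) = 1510 × 0.93614 = 1,413.57 kg.
After the second burn: m = 1,413.57 × exp(−2870/36670.0) = 1,413.57 × 0.92472 = 1,307.16 kg.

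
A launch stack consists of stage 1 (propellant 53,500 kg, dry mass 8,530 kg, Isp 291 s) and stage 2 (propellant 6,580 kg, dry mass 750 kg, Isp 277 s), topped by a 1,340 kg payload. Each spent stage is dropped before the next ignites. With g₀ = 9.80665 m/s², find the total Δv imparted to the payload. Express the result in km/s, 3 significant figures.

Δv ≈ 7.90 km/s

Ignition mass of stage 1 = 53,500+8,530 + 6,580+750 + 1,340 = 70,700 kg.
Stage 1: m₀ = 70,700 kg, m_f = 70,700 − 53,500 = 17,200 kg; Δv = 291×9.80665×ln(4.11) = 2853.7×1.4135 ≈ 4034 m/s.
Stage 2: m₀ = 8,670 kg, m_f = 8,670 − 6,580 = 2,090 kg; Δv = 277×9.80665×ln(4.148) = 2716.4×1.4227 ≈ 3865 m/s.
Total Δv = 4034 + 3865 = 7899 m/s.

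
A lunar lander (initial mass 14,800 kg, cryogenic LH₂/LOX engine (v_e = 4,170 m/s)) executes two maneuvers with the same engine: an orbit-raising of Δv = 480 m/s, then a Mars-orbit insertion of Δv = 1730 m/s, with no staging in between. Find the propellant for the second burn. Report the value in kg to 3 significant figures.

After the first burn: m = 14800 × exp(−480/4170.0) = 14800 × 0.89127 = 13,190.8 kg.
After the second burn: m = 13,190.8 × exp(−1730/4170.0) = 13,190.8 × 0.66043 = 8,711.6 kg.
Second-burn propellant = 13,190.8 − 8,711.6 = 4,479.2 kg.

propellant for the second burn ≈ 4480 kg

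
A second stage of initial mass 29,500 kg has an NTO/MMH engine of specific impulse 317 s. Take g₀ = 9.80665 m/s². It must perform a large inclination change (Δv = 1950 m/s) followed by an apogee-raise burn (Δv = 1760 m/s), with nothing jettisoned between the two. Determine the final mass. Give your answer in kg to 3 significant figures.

final mass ≈ 8940 kg

v_e = Isp · g₀ = 317 × 9.80665 = 3108.7 m/s.
After the first burn: m = 29500 × exp(−1950/3108.7) = 29500 × 0.53405 = 15,754.5 kg.
After the second burn: m = 15,754.5 × exp(−1760/3108.7) = 15,754.5 × 0.56771 = 8,943.99 kg.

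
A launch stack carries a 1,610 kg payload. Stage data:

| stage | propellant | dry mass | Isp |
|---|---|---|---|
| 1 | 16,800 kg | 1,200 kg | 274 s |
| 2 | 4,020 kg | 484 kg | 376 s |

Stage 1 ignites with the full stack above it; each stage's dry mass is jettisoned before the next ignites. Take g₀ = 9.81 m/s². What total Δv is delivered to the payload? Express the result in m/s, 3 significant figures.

Δv ≈ 7160 m/s

Ignition mass of stage 1 = 16,800+1,200 + 4,020+484 + 1,610 = 24,114 kg.
Stage 1: m₀ = 24,114 kg, m_f = 24,114 − 16,800 = 7,314 kg; Δv = 274×9.81×ln(3.297) = 2687.9×1.1930 ≈ 3207 m/s.
Stage 2: m₀ = 6,114 kg, m_f = 6,114 − 4,020 = 2,094 kg; Δv = 376×9.81×ln(2.92) = 3688.6×1.0715 ≈ 3952 m/s.
Total Δv = 3207 + 3952 = 7159 m/s.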